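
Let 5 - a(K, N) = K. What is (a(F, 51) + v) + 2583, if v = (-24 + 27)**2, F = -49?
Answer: 2646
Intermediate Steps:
a(K, N) = 5 - K
v = 9 (v = 3**2 = 9)
(a(F, 51) + v) + 2583 = ((5 - 1*(-49)) + 9) + 2583 = ((5 + 49) + 9) + 2583 = (54 + 9) + 2583 = 63 + 2583 = 2646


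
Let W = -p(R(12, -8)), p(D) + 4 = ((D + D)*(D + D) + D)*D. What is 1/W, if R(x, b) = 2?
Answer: -1/32 ≈ -0.031250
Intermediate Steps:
p(D) = -4 + D*(D + 4*D²) (p(D) = -4 + ((D + D)*(D + D) + D)*D = -4 + ((2*D)*(2*D) + D)*D = -4 + (4*D² + D)*D = -4 + (D + 4*D²)*D = -4 + D*(D + 4*D²))
W = -32 (W = -(-4 + 2² + 4*2³) = -(-4 + 4 + 4*8) = -(-4 + 4 + 32) = -1*32 = -32)
1/W = 1/(-32) = -1/32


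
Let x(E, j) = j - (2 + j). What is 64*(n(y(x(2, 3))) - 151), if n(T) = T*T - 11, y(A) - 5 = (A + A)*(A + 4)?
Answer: -9792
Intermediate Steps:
x(E, j) = -2 (x(E, j) = j + (-2 - j) = -2)
y(A) = 5 + 2*A*(4 + A) (y(A) = 5 + (A + A)*(A + 4) = 5 + (2*A)*(4 + A) = 5 + 2*A*(4 + A))
n(T) = -11 + T² (n(T) = T² - 11 = -11 + T²)
64*(n(y(x(2, 3))) - 151) = 64*((-11 + (5 + 2*(-2)² + 8*(-2))²) - 151) = 64*((-11 + (5 + 2*4 - 16)²) - 151) = 64*((-11 + (5 + 8 - 16)²) - 151) = 64*((-11 + (-3)²) - 151) = 64*((-11 + 9) - 151) = 64*(-2 - 151) = 64*(-153) = -9792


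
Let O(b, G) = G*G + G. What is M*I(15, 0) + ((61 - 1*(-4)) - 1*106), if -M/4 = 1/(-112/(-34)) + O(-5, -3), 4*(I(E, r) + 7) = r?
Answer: 271/2 ≈ 135.50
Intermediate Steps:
I(E, r) = -7 + r/4
O(b, G) = G + G² (O(b, G) = G² + G = G + G²)
M = -353/14 (M = -4*(1/(-112/(-34)) - 3*(1 - 3)) = -4*(1/(-112*(-1/34)) - 3*(-2)) = -4*(1/(56/17) + 6) = -4*(17/56 + 6) = -4*353/56 = -353/14 ≈ -25.214)
M*I(15, 0) + ((61 - 1*(-4)) - 1*106) = -353*(-7 + (¼)*0)/14 + ((61 - 1*(-4)) - 1*106) = -353*(-7 + 0)/14 + ((61 + 4) - 106) = -353/14*(-7) + (65 - 106) = 353/2 - 41 = 271/2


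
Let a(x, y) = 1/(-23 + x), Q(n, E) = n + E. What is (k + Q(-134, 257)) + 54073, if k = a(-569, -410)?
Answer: 32084031/592 ≈ 54196.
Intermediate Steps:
Q(n, E) = E + n
k = -1/592 (k = 1/(-23 - 569) = 1/(-592) = -1/592 ≈ -0.0016892)
(k + Q(-134, 257)) + 54073 = (-1/592 + (257 - 134)) + 54073 = (-1/592 + 123) + 54073 = 72815/592 + 54073 = 32084031/592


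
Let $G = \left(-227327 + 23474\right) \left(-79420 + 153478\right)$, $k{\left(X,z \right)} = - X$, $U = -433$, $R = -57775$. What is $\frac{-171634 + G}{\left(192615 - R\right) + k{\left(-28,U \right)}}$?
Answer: $- \frac{7548558554}{125209} \approx -60288.0$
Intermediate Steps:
$G = -15096945474$ ($G = \left(-203853\right) 74058 = -15096945474$)
$\frac{-171634 + G}{\left(192615 - R\right) + k{\left(-28,U \right)}} = \frac{-171634 - 15096945474}{\left(192615 - -57775\right) - -28} = - \frac{15097117108}{\left(192615 + 57775\right) + 28} = - \frac{15097117108}{250390 + 28} = - \frac{15097117108}{250418} = \left(-15097117108\right) \frac{1}{250418} = - \frac{7548558554}{125209}$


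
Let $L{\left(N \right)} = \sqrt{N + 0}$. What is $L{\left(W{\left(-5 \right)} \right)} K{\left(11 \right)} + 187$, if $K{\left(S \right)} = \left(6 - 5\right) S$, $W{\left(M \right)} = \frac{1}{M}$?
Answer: $187 + \frac{11 i \sqrt{5}}{5} \approx 187.0 + 4.9193 i$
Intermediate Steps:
$K{\left(S \right)} = S$ ($K{\left(S \right)} = 1 S = S$)
$L{\left(N \right)} = \sqrt{N}$
$L{\left(W{\left(-5 \right)} \right)} K{\left(11 \right)} + 187 = \sqrt{\frac{1}{-5}} \cdot 11 + 187 = \sqrt{- \frac{1}{5}} \cdot 11 + 187 = \frac{i \sqrt{5}}{5} \cdot 11 + 187 = \frac{11 i \sqrt{5}}{5} + 187 = 187 + \frac{11 i \sqrt{5}}{5}$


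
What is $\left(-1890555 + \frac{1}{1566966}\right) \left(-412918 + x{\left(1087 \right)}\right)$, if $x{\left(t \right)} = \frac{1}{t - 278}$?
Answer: $\frac{989603505587195901269}{1267675494} \approx 7.8064 \cdot 10^{11}$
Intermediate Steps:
$x{\left(t \right)} = \frac{1}{-278 + t}$
$\left(-1890555 + \frac{1}{1566966}\right) \left(-412918 + x{\left(1087 \right)}\right) = \left(-1890555 + \frac{1}{1566966}\right) \left(-412918 + \frac{1}{-278 + 1087}\right) = \left(-1890555 + \frac{1}{1566966}\right) \left(-412918 + \frac{1}{809}\right) = - \frac{2962435406129 \left(-412918 + \frac{1}{809}\right)}{1566966} = \left(- \frac{2962435406129}{1566966}\right) \left(- \frac{334050661}{809}\right) = \frac{989603505587195901269}{1267675494}$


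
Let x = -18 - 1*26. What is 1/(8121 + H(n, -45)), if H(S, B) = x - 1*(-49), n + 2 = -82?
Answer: 1/8126 ≈ 0.00012306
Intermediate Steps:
n = -84 (n = -2 - 82 = -84)
x = -44 (x = -18 - 26 = -44)
H(S, B) = 5 (H(S, B) = -44 - 1*(-49) = -44 + 49 = 5)
1/(8121 + H(n, -45)) = 1/(8121 + 5) = 1/8126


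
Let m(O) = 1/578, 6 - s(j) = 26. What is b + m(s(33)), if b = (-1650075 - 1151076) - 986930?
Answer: -2189510817/578 ≈ -3.7881e+6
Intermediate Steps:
s(j) = -20 (s(j) = 6 - 1*26 = 6 - 26 = -20)
m(O) = 1/578
b = -3788081 (b = -2801151 - 986930 = -3788081)
b + m(s(33)) = -3788081 + 1/578 = -2189510817/578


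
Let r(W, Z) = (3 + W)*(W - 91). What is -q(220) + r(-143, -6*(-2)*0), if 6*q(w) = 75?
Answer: 65495/2 ≈ 32748.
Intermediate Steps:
q(w) = 25/2 (q(w) = (1/6)*75 = 25/2)
r(W, Z) = (-91 + W)*(3 + W) (r(W, Z) = (3 + W)*(-91 + W) = (-91 + W)*(3 + W))
-q(220) + r(-143, -6*(-2)*0) = -1*25/2 + (-273 + (-143)**2 - 88*(-143)) = -25/2 + (-273 + 20449 + 12584) = -25/2 + 32760 = 65495/2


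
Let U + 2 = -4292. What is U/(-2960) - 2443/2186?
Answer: 538851/1617640 ≈ 0.33311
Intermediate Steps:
U = -4294 (U = -2 - 4292 = -4294)
U/(-2960) - 2443/2186 = -4294/(-2960) - 2443/2186 = -4294*(-1/2960) - 2443*1/2186 = 2147/1480 - 2443/2186 = 538851/1617640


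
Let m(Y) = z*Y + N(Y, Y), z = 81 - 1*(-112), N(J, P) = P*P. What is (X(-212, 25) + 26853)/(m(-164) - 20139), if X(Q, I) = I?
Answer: -26878/24895 ≈ -1.0797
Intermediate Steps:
N(J, P) = P**2
z = 193 (z = 81 + 112 = 193)
m(Y) = Y**2 + 193*Y (m(Y) = 193*Y + Y**2 = Y**2 + 193*Y)
(X(-212, 25) + 26853)/(m(-164) - 20139) = (25 + 26853)/(-164*(193 - 164) - 20139) = 26878/(-164*29 - 20139) = 26878/(-4756 - 20139) = 26878/(-24895) = 26878*(-1/24895) = -26878/24895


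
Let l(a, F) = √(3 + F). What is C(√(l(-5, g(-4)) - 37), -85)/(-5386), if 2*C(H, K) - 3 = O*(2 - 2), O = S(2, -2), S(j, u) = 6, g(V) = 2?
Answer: -3/10772 ≈ -0.00027850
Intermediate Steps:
O = 6
C(H, K) = 3/2 (C(H, K) = 3/2 + (6*(2 - 2))/2 = 3/2 + (6*0)/2 = 3/2 + (½)*0 = 3/2 + 0 = 3/2)
C(√(l(-5, g(-4)) - 37), -85)/(-5386) = (3/2)/(-5386) = (3/2)*(-1/5386) = -3/10772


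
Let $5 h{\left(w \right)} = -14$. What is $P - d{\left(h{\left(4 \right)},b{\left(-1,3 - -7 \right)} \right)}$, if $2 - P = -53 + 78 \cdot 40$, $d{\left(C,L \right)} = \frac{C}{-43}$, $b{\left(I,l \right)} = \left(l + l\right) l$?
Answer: $- \frac{658989}{215} \approx -3065.1$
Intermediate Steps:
$b{\left(I,l \right)} = 2 l^{2}$ ($b{\left(I,l \right)} = 2 l l = 2 l^{2}$)
$h{\left(w \right)} = - \frac{14}{5}$ ($h{\left(w \right)} = \frac{1}{5} \left(-14\right) = - \frac{14}{5}$)
$d{\left(C,L \right)} = - \frac{C}{43}$ ($d{\left(C,L \right)} = C \left(- \frac{1}{43}\right) = - \frac{C}{43}$)
$P = -3065$ ($P = 2 - \left(-53 + 78 \cdot 40\right) = 2 - \left(-53 + 3120\right) = 2 - 3067 = -3065$)
$P - d{\left(h{\left(4 \right)},b{\left(-1,3 - -7 \right)} \right)} = -3065 - \left(- \frac{1}{43}\right) \left(- \frac{14}{5}\right) = -3065 - \frac{14}{215} = - \frac{658989}{215}$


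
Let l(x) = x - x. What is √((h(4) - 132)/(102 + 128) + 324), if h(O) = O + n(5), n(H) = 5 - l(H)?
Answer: √17111310/230 ≈ 17.985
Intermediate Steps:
l(x) = 0
n(H) = 5 (n(H) = 5 - 1*0 = 5 + 0 = 5)
h(O) = 5 + O (h(O) = O + 5 = 5 + O)
√((h(4) - 132)/(102 + 128) + 324) = √(((5 + 4) - 132)/(102 + 128) + 324) = √((9 - 132)/230 + 324) = √(-123*1/230 + 324) = √(-123/230 + 324) = √(74397/230) = √17111310/230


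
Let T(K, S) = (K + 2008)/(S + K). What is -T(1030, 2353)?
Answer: -3038/3383 ≈ -0.89802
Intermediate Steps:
T(K, S) = (2008 + K)/(K + S)
-T(1030, 2353) = -(2008 + 1030)/(1030 + 2353) = -3038/3383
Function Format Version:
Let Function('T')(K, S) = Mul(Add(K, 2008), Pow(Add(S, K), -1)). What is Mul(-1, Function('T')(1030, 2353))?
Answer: Rational(-3038, 3383) ≈ -0.89802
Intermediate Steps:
Function('T')(K, S) = Mul(Pow(Add(K, S), -1), Add(2008, K)) (Function('T')(K, S) = Mul(Add(2008, K), Pow(Add(K, S), -1)) = Mul(Pow(Add(K, S), -1), Add(2008, K)))
Mul(-1, Function('T')(1030, 2353)) = Mul(-1, Mul(Pow(Add(1030, 2353), -1), Add(2008, 1030))) = Mul(-1, Mul(Pow(3383, -1), 3038)) = Mul(-1, Mul(Rational(1, 3383), 3038)) = Mul(-1, Rational(3038, 3383)) = Rational(-3038, 3383)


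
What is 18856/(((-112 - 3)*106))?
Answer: -9428/6095 ≈ -1.5468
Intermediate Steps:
18856/(((-112 - 3)*106)) = 18856/((-115*106)) = 18856/(-12190) = 18856*(-1/12190) = -9428/6095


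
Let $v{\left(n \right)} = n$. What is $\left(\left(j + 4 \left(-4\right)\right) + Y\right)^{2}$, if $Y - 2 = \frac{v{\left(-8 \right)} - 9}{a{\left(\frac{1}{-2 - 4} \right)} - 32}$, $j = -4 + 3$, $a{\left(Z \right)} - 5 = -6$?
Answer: $\frac{228484}{1089} \approx 209.81$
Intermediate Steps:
$a{\left(Z \right)} = -1$ ($a{\left(Z \right)} = 5 - 6 = -1$)
$j = -1$
$Y = \frac{83}{33}$ ($Y = 2 + \frac{-8 - 9}{-1 - 32} = 2 - \frac{17}{-33} = 2 - - \frac{17}{33} = 2 + \frac{17}{33} = \frac{83}{33} \approx 2.5152$)
$\left(\left(j + 4 \left(-4\right)\right) + Y\right)^{2} = \left(\left(-1 + 4 \left(-4\right)\right) + \frac{83}{33}\right)^{2} = \left(\left(-1 - 16\right) + \frac{83}{33}\right)^{2} = \left(-17 + \frac{83}{33}\right)^{2} = \left(- \frac{478}{33}\right)^{2} = \frac{228484}{1089}$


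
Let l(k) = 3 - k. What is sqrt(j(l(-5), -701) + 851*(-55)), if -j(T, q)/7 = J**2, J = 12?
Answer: I*sqrt(47813) ≈ 218.66*I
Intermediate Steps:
j(T, q) = -1008 (j(T, q) = -7*12**2 = -7*144 = -1008)
sqrt(j(l(-5), -701) + 851*(-55)) = sqrt(-1008 + 851*(-55)) = sqrt(-1008 - 46805) = sqrt(-47813) = I*sqrt(47813)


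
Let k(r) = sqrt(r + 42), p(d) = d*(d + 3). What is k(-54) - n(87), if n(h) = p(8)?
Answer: -88 + 2*I*sqrt(3) ≈ -88.0 + 3.4641*I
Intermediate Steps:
p(d) = d*(3 + d)
n(h) = 88 (n(h) = 8*(3 + 8) = 8*11 = 88)
k(r) = sqrt(42 + r)
k(-54) - n(87) = sqrt(42 - 54) - 1*88 = sqrt(-12) - 88 = 2*I*sqrt(3) - 88 = -88 + 2*I*sqrt(3)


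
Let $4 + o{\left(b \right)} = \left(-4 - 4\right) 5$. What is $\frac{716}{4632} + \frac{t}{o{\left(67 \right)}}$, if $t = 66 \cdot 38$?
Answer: $- \frac{65827}{1158} \approx -56.845$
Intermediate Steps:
$o{\left(b \right)} = -44$ ($o{\left(b \right)} = -4 + \left(-4 - 4\right) 5 = -4 - 40 = -44$)
$t = 2508$
$\frac{716}{4632} + \frac{t}{o{\left(67 \right)}} = \frac{716}{4632} + \frac{2508}{-44} = 716 \cdot \frac{1}{4632} + 2508 \left(- \frac{1}{44}\right) = \frac{179}{1158} - 57 = - \frac{65827}{1158}$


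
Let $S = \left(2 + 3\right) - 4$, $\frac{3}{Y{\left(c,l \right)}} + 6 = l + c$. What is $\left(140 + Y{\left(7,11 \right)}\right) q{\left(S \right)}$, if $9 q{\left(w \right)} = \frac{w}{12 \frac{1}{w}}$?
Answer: $\frac{187}{144} \approx 1.2986$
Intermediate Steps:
$Y{\left(c,l \right)} = \frac{3}{-6 + c + l}$ ($Y{\left(c,l \right)} = \frac{3}{-6 + \left(l + c\right)} = \frac{3}{-6 + \left(c + l\right)} = \frac{3}{-6 + c + l}$)
$S = 1$ ($S = 5 - 4 = 1$)
$q{\left(w \right)} = \frac{w^{2}}{108}$ ($q{\left(w \right)} = \frac{w \frac{1}{12 \frac{1}{w}}}{9} = \frac{w \frac{w}{12}}{9} = \frac{\frac{1}{12} w^{2}}{9} = \frac{w^{2}}{108}$)
$\left(140 + Y{\left(7,11 \right)}\right) q{\left(S \right)} = \left(140 + \frac{3}{-6 + 7 + 11}\right) \frac{1^{2}}{108} = \left(140 + \frac{3}{12}\right) \frac{1}{108} \cdot 1 = \left(140 + 3 \cdot \frac{1}{12}\right) \frac{1}{108} = \left(140 + \frac{1}{4}\right) \frac{1}{108} = \frac{561}{4} \cdot \frac{1}{108} = \frac{187}{144}$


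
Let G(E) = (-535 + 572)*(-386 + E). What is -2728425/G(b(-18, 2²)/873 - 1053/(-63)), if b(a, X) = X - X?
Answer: 3819795/19129 ≈ 199.69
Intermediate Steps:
b(a, X) = 0
G(E) = -14282 + 37*E (G(E) = 37*(-386 + E) = -14282 + 37*E)
-2728425/G(b(-18, 2²)/873 - 1053/(-63)) = -2728425/(-14282 + 37*(0/873 - 1053/(-63))) = -2728425/(-14282 + 37*(0*(1/873) - 1053*(-1/63))) = -2728425/(-14282 + 37*(0 + 117/7)) = -2728425/(-14282 + 37*(117/7)) = -2728425/(-14282 + 4329/7) = -2728425/(-95645/7) = -2728425*(-7/95645) = 3819795/19129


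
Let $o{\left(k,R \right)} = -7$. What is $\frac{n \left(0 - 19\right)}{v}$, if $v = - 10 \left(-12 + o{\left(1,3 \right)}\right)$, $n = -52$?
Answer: $\frac{26}{5} \approx 5.2$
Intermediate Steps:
$v = 190$ ($v = - 10 \left(-12 - 7\right) = \left(-10\right) \left(-19\right) = 190$)
$\frac{n \left(0 - 19\right)}{v} = \frac{\left(-52\right) \left(0 - 19\right)}{190} = - 52 \left(0 - 19\right) \frac{1}{190} = \left(-52\right) \left(-19\right) \frac{1}{190} = 988 \cdot \frac{1}{190} = \frac{26}{5}$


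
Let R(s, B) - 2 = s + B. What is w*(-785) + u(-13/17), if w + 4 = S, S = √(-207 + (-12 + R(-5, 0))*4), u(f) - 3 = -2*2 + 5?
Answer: 3144 - 785*I*√267 ≈ 3144.0 - 12827.0*I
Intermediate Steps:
R(s, B) = 2 + B + s (R(s, B) = 2 + (s + B) = 2 + (B + s) = 2 + B + s)
u(f) = 4 (u(f) = 3 + (-2*2 + 5) = 3 + (-4 + 5) = 3 + 1 = 4)
S = I*√267 (S = √(-207 + (-12 + (2 + 0 - 5))*4) = √(-207 + (-12 - 3)*4) = √(-207 - 15*4) = √(-207 - 60) = √(-267) = I*√267 ≈ 16.34*I)
w = -4 + I*√267 ≈ -4.0 + 16.34*I
w*(-785) + u(-13/17) = (-4 + I*√267)*(-785) + 4 = (3140 - 785*I*√267) + 4 = 3144 - 785*I*√267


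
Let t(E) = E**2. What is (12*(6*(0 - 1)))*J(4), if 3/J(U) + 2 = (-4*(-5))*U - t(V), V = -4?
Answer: -108/31 ≈ -3.4839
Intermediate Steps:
J(U) = 3/(-18 + 20*U) (J(U) = 3/(-2 + ((-4*(-5))*U - 1*(-4)**2)) = 3/(-2 + (20*U - 1*16)) = 3/(-2 + (20*U - 16)) = 3/(-2 + (-16 + 20*U)) = 3/(-18 + 20*U))
(12*(6*(0 - 1)))*J(4) = (12*(6*(0 - 1)))*(3/(2*(-9 + 10*4))) = (12*(6*(-1)))*(3/(2*(-9 + 40))) = (12*(-6))*((3/2)/31) = -108/31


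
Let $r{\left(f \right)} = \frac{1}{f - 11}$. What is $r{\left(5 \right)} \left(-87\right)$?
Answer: $\frac{29}{2} \approx 14.5$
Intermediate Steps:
$r{\left(f \right)} = \frac{1}{-11 + f}$
$r{\left(5 \right)} \left(-87\right) = \frac{1}{-11 + 5} \left(-87\right) = \frac{1}{-6} \left(-87\right) = \left(- \frac{1}{6}\right) \left(-87\right) = \frac{29}{2}$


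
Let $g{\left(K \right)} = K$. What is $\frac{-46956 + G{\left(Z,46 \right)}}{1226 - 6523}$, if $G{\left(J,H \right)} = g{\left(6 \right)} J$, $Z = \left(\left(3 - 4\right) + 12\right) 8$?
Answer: $\frac{46428}{5297} \approx 8.765$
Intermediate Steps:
$Z = 88$ ($Z = \left(-1 + 12\right) 8 = 11 \cdot 8 = 88$)
$G{\left(J,H \right)} = 6 J$
$\frac{-46956 + G{\left(Z,46 \right)}}{1226 - 6523} = \frac{-46956 + 6 \cdot 88}{1226 - 6523} = \frac{-46956 + 528}{-5297} = \left(-46428\right) \left(- \frac{1}{5297}\right) = \frac{46428}{5297}$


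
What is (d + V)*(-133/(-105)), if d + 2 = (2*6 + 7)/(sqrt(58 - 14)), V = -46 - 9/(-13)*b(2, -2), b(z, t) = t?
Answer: -4066/65 + 361*sqrt(11)/330 ≈ -58.926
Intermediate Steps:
V = -616/13 (V = -46 - 9/(-13)*(-2) = -46 - 9*(-1/13)*(-2) = -46 - (-9)*(-2)/13 = -46 - 1*18/13 = -46 - 18/13 = -616/13 ≈ -47.385)
d = -2 + 19*sqrt(11)/22 (d = -2 + (2*6 + 7)/(sqrt(58 - 14)) = -2 + (12 + 7)/(sqrt(44)) = -2 + 19/((2*sqrt(11))) = -2 + 19*(sqrt(11)/22) = -2 + 19*sqrt(11)/22 ≈ 0.86436)
(d + V)*(-133/(-105)) = ((-2 + 19*sqrt(11)/22) - 616/13)*(-133/(-105)) = (-642/13 + 19*sqrt(11)/22)*(-133*(-1/105)) = (-642/13 + 19*sqrt(11)/22)*(19/15) = -4066/65 + 361*sqrt(11)/330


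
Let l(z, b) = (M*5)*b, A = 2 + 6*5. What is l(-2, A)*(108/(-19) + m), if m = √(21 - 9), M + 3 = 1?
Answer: 34560/19 - 640*√3 ≈ 710.43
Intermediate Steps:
M = -2 (M = -3 + 1 = -2)
A = 32 (A = 2 + 30 = 32)
l(z, b) = -10*b (l(z, b) = (-2*5)*b = -10*b)
m = 2*√3 (m = √12 = 2*√3 ≈ 3.4641)
l(-2, A)*(108/(-19) + m) = (-10*32)*(108/(-19) + 2*√3) = -320*(108*(-1/19) + 2*√3) = -320*(-108/19 + 2*√3) = 34560/19 - 640*√3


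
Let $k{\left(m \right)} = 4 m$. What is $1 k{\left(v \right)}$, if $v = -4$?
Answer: $-16$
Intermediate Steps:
$1 k{\left(v \right)} = 1 \cdot 4 \left(-4\right) = 1 \left(-16\right) = -16$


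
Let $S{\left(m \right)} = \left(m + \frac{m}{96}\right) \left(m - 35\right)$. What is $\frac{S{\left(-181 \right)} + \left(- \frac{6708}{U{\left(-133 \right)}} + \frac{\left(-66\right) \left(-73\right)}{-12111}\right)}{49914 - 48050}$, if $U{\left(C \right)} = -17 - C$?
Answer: $\frac{1679253587}{79354208} \approx 21.161$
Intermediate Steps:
$S{\left(m \right)} = \frac{97 m \left(-35 + m\right)}{96}$ ($S{\left(m \right)} = \left(m + m \frac{1}{96}\right) \left(-35 + m\right) = \left(m + \frac{m}{96}\right) \left(-35 + m\right) = \frac{97 m}{96} \left(-35 + m\right) = \frac{97 m \left(-35 + m\right)}{96}$)
$\frac{S{\left(-181 \right)} + \left(- \frac{6708}{U{\left(-133 \right)}} + \frac{\left(-66\right) \left(-73\right)}{-12111}\right)}{49914 - 48050} = \frac{\frac{97}{96} \left(-181\right) \left(-35 - 181\right) + \left(- \frac{6708}{-17 - -133} + \frac{\left(-66\right) \left(-73\right)}{-12111}\right)}{49914 - 48050} = \frac{\frac{97}{96} \left(-181\right) \left(-216\right) + \left(- \frac{6708}{-17 + 133} + 4818 \left(- \frac{1}{12111}\right)\right)}{1864} = \left(\frac{158013}{4} - \left(\frac{146}{367} + \frac{6708}{116}\right)\right) \frac{1}{1864} = \left(\frac{158013}{4} - \frac{619693}{10643}\right) \frac{1}{1864} = \frac{1679253587}{42572} \cdot \frac{1}{1864} = \frac{1679253587}{79354208}$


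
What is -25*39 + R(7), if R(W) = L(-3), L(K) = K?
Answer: -978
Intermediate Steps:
R(W) = -3
-25*39 + R(7) = -25*39 - 3 = -975 - 3 = -978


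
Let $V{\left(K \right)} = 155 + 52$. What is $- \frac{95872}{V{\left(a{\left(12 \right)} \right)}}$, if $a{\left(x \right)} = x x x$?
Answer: $- \frac{95872}{207} \approx -463.15$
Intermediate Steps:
$a{\left(x \right)} = x^{3}$ ($a{\left(x \right)} = x^{2} x = x^{3}$)
$V{\left(K \right)} = 207$
$- \frac{95872}{V{\left(a{\left(12 \right)} \right)}} = - \frac{95872}{207}$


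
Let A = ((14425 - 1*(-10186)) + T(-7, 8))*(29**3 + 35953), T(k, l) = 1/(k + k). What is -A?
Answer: -10395508563/7 ≈ -1.4851e+9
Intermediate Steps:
T(k, l) = 1/(2*k)
A = 10395508563/7 (A = ((14425 - 1*(-10186)) + (1/2)/(-7))*(29**3 + 35953) = ((14425 + 10186) + (1/2)*(-1/7))*(24389 + 35953) = (24611 - 1/14)*60342 = (344553/14)*60342 = 10395508563/7 ≈ 1.4851e+9)
-A = -1*10395508563/7 = -10395508563/7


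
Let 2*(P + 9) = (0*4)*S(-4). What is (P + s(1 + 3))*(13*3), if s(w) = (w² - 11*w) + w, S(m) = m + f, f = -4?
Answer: -1287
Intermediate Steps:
S(m) = -4 + m (S(m) = m - 4 = -4 + m)
s(w) = w² - 10*w
P = -9 (P = -9 + ((0*4)*(-4 - 4))/2 = -9 + (0*(-8))/2 = -9 + (½)*0 = -9 + 0 = -9)
(P + s(1 + 3))*(13*3) = (-9 + (1 + 3)*(-10 + (1 + 3)))*(13*3) = (-9 + 4*(-10 + 4))*39 = (-9 + 4*(-6))*39 = (-9 - 24)*39 = -33*39 = -1287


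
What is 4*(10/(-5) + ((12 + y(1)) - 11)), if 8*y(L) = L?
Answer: -7/2 ≈ -3.5000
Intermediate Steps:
y(L) = L/8
4*(10/(-5) + ((12 + y(1)) - 11)) = 4*(10/(-5) + ((12 + (⅛)*1) - 11)) = 4*(10*(-⅕) + ((12 + ⅛) - 11)) = 4*(-2 + (97/8 - 11)) = 4*(-2 + 9/8) = 4*(-7/8) = -7/2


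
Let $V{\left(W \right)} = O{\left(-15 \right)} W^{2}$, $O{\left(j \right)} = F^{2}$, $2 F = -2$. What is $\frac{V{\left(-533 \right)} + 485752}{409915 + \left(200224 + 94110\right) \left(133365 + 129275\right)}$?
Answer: $\frac{769841}{77304291675} \approx 9.9586 \cdot 10^{-6}$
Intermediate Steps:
$F = -1$ ($F = \frac{1}{2} \left(-2\right) = -1$)
$O{\left(j \right)} = 1$ ($O{\left(j \right)} = \left(-1\right)^{2} = 1$)
$V{\left(W \right)} = W^{2}$ ($V{\left(W \right)} = 1 W^{2} = W^{2}$)
$\frac{V{\left(-533 \right)} + 485752}{409915 + \left(200224 + 94110\right) \left(133365 + 129275\right)} = \frac{\left(-533\right)^{2} + 485752}{409915 + \left(200224 + 94110\right) \left(133365 + 129275\right)} = \frac{284089 + 485752}{409915 + 294334 \cdot 262640} = \frac{769841}{409915 + 77303881760} = \frac{769841}{77304291675}$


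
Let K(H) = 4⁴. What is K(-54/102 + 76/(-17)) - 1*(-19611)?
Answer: 19867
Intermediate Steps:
K(H) = 256
K(-54/102 + 76/(-17)) - 1*(-19611) = 256 - 1*(-19611) = 256 + 19611 = 19867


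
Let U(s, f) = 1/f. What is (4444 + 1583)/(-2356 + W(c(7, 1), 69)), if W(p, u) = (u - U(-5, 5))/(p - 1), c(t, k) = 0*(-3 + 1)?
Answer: -4305/1732 ≈ -2.4856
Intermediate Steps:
c(t, k) = 0 (c(t, k) = 0*(-2) = 0)
W(p, u) = (-⅕ + u)/(-1 + p) (W(p, u) = (u - 1/5)/(p - 1) = (u - 1*⅕)/(-1 + p) = (u - ⅕)/(-1 + p) = (-⅕ + u)/(-1 + p))
(4444 + 1583)/(-2356 + W(c(7, 1), 69)) = (4444 + 1583)/(-2356 + (-⅕ + 69)/(-1 + 0)) = 6027/(-2356 + (344/5)/(-1)) = 6027/(-2356 - 1*344/5) = 6027/(-2356 - 344/5) = 6027/(-12124/5) = 6027*(-5/12124) = -4305/1732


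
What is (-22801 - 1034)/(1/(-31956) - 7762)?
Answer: 108810180/35434639 ≈ 3.0707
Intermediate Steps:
(-22801 - 1034)/(1/(-31956) - 7762) = -23835/(-1/31956 - 7762) = -23835/(-248042473/31956) = -23835*(-31956/248042473) = 108810180/35434639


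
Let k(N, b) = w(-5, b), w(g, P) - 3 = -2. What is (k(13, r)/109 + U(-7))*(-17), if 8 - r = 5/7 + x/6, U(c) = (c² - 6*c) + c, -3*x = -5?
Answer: -155669/109 ≈ -1428.2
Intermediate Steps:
x = 5/3 (x = -⅓*(-5) = 5/3 ≈ 1.6667)
w(g, P) = 1 (w(g, P) = 3 - 2 = 1)
U(c) = c² - 5*c
r = 883/126 (r = 8 - (5/7 + (5/3)/6) = 8 - (5*(⅐) + (5/3)*(⅙)) = 8 - (5/7 + 5/18) = 8 - 1*125/126 = 8 - 125/126 = 883/126 ≈ 7.0079)
k(N, b) = 1
(k(13, r)/109 + U(-7))*(-17) = (1/109 - 7*(-5 - 7))*(-17) = (1*(1/109) - 7*(-12))*(-17) = (1/109 + 84)*(-17) = (9157/109)*(-17) = -155669/109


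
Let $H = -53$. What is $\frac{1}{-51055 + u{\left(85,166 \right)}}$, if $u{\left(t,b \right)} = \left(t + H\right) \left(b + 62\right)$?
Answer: $- \frac{1}{43759} \approx -2.2852 \cdot 10^{-5}$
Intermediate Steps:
$u{\left(t,b \right)} = \left(-53 + t\right) \left(62 + b\right)$ ($u{\left(t,b \right)} = \left(t - 53\right) \left(b + 62\right) = \left(-53 + t\right) \left(62 + b\right)$)
$\frac{1}{-51055 + u{\left(85,166 \right)}} = \frac{1}{-51055 + \left(-3286 - 8798 + 62 \cdot 85 + 166 \cdot 85\right)} = \frac{1}{-51055 + \left(-3286 - 8798 + 5270 + 14110\right)} = \frac{1}{-51055 + 7296} = \frac{1}{-43759} = - \frac{1}{43759}$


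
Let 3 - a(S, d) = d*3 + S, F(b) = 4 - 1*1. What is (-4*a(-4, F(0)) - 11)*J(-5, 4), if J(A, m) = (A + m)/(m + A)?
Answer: -3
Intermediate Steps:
F(b) = 3 (F(b) = 4 - 1 = 3)
J(A, m) = 1 (J(A, m) = (A + m)/(A + m) = 1)
a(S, d) = 3 - S - 3*d (a(S, d) = 3 - (d*3 + S) = 3 - (3*d + S) = 3 - (S + 3*d) = 3 + (-S - 3*d) = 3 - S - 3*d)
(-4*a(-4, F(0)) - 11)*J(-5, 4) = (-4*(3 - 1*(-4) - 3*3) - 11)*1 = (-4*(3 + 4 - 9) - 11)*1 = (-4*(-2) - 11)*1 = (8 - 11)*1 = -3*1 = -3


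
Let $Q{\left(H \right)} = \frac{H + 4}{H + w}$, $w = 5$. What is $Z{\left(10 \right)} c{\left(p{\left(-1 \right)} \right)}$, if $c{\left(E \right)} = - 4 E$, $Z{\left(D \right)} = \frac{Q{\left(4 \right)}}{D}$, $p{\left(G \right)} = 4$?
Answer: $- \frac{64}{45} \approx -1.4222$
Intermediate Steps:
$Q{\left(H \right)} = \frac{4 + H}{5 + H}$ ($Q{\left(H \right)} = \frac{H + 4}{H + 5} = \frac{4 + H}{5 + H}$)
$Z{\left(D \right)} = \frac{8}{9 D}$ ($Z{\left(D \right)} = \frac{\frac{1}{5 + 4} \left(4 + 4\right)}{D} = \frac{\frac{1}{9} \cdot 8}{D} = \frac{8}{9 D}$)
$Z{\left(10 \right)} c{\left(p{\left(-1 \right)} \right)} = \frac{8}{9 \cdot 10} \left(\left(-4\right) 4\right) = \frac{8}{9} \cdot \frac{1}{10} \left(-16\right) = \frac{4}{45} \left(-16\right) = - \frac{64}{45}$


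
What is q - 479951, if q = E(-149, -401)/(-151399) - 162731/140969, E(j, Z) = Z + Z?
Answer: -10243410241417612/21342565631 ≈ -4.7995e+5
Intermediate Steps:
E(j, Z) = 2*Z
q = -24524253531/21342565631 (q = (2*(-401))/(-151399) - 162731/140969 = -802*(-1/151399) - 162731*1/140969 = 802/151399 - 162731/140969 = -24524253531/21342565631 ≈ -1.1491)
q - 479951 = -24524253531/21342565631 - 479951 = -10243410241417612/21342565631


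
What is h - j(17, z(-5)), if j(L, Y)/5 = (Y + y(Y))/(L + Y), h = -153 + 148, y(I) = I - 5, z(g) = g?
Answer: 5/4 ≈ 1.2500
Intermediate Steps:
y(I) = -5 + I
h = -5
j(L, Y) = 5*(-5 + 2*Y)/(L + Y) (j(L, Y) = 5*((Y + (-5 + Y))/(L + Y)) = 5*((-5 + 2*Y)/(L + Y)) = 5*(-5 + 2*Y)/(L + Y))
h - j(17, z(-5)) = -5 - 5*(-5 + 2*(-5))/(17 - 5) = -5 - 5*(-5 - 10)/12 = -5 - 5*(-15)/12 = -5 - 1*(-25/4) = -5 + 25/4 = 5/4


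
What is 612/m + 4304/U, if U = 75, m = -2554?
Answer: 5473258/95775 ≈ 57.147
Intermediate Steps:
612/m + 4304/U = 612/(-2554) + 4304/75 = 612*(-1/2554) + 4304*(1/75) = -306/1277 + 4304/75 = 5473258/95775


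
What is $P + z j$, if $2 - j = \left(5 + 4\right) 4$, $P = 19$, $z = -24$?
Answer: $835$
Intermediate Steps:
$j = -34$ ($j = 2 - \left(5 + 4\right) 4 = 2 - 9 \cdot 4 = 2 - 36 = -34$)
$P + z j = 19 - -816 = 19 + 816 = 835$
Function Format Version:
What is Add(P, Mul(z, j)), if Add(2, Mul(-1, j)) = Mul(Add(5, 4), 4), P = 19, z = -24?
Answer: 835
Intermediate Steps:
j = -34 (j = Add(2, Mul(-1, Mul(Add(5, 4), 4))) = Add(2, Mul(-1, Mul(9, 4))) = Add(2, Mul(-1, 36)) = Add(2, -36) = -34)
Add(P, Mul(z, j)) = Add(19, Mul(-24, -34)) = Add(19, 816) = 835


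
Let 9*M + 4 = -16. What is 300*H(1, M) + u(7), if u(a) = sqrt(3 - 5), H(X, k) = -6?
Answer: -1800 + I*sqrt(2) ≈ -1800.0 + 1.4142*I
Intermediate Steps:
M = -20/9 (M = -4/9 + (1/9)*(-16) = -4/9 - 16/9 = -20/9 ≈ -2.2222)
u(a) = I*sqrt(2) (u(a) = sqrt(-2) = I*sqrt(2))
300*H(1, M) + u(7) = 300*(-6) + I*sqrt(2) = -1800 + I*sqrt(2)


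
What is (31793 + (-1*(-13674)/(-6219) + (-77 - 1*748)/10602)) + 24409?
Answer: 137239387439/2441994 ≈ 56200.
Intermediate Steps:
(31793 + (-1*(-13674)/(-6219) + (-77 - 1*748)/10602)) + 24409 = (31793 + (13674*(-1/6219) + (-77 - 748)*(1/10602))) + 24409 = (31793 + (-4558/2073 - 825*1/10602)) + 24409 = (31793 + (-4558/2073 - 275/3534)) + 24409 = (31793 - 5559349/2441994) + 24409 = 77632755893/2441994 + 24409 = 137239387439/2441994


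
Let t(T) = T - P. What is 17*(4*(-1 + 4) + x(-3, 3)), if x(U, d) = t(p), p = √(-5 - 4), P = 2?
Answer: 170 + 51*I ≈ 170.0 + 51.0*I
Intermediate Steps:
p = 3*I (p = √(-9) = 3*I ≈ 3.0*I)
t(T) = -2 + T (t(T) = T - 1*2 = T - 2 = -2 + T)
x(U, d) = -2 + 3*I
17*(4*(-1 + 4) + x(-3, 3)) = 17*(4*(-1 + 4) + (-2 + 3*I)) = 17*(4*3 + (-2 + 3*I)) = 17*(12 + (-2 + 3*I)) = 17*(10 + 3*I) = 170 + 51*I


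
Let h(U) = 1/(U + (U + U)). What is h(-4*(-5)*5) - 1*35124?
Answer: -10537199/300 ≈ -35124.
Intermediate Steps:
h(U) = 1/(3*U) (h(U) = 1/(U + 2*U) = 1/(3*U))
h(-4*(-5)*5) - 1*35124 = 1/(3*((-4*(-5)*5))) - 1*35124 = 1/(3*((20*5))) - 35124 = (⅓)/100 - 35124 = (⅓)*(1/100) - 35124 = 1/300 - 35124 = -10537199/300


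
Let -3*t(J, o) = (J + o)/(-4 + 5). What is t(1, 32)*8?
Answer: -88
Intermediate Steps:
t(J, o) = -J/3 - o/3 (t(J, o) = -(J + o)/(3*(-4 + 5)) = -(J + o)/(3*1) = -(J + o)/3 = -J/3 - o/3)
t(1, 32)*8 = (-⅓*1 - ⅓*32)*8 = (-⅓ - 32/3)*8 = -11*8 = -88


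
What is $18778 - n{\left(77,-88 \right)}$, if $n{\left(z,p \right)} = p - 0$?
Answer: $18866$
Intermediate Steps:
$n{\left(z,p \right)} = p$ ($n{\left(z,p \right)} = p + 0 = p$)
$18778 - n{\left(77,-88 \right)} = 18778 - -88 = 18778 + 88 = 18866$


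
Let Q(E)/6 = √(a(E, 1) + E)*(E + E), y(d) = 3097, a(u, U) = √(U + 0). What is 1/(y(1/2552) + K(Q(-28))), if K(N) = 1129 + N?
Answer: 2113/10453634 + 252*I*√3/5226817 ≈ 0.00020213 + 8.3507e-5*I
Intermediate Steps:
a(u, U) = √U
Q(E) = 12*E*√(1 + E) (Q(E) = 6*(√(√1 + E)*(E + E)) = 6*(√(1 + E)*(2*E)) = 6*(2*E*√(1 + E)) = 12*E*√(1 + E))
1/(y(1/2552) + K(Q(-28))) = 1/(3097 + (1129 + 12*(-28)*√(1 - 28))) = 1/(3097 + (1129 + 12*(-28)*√(-27))) = 1/(3097 + (1129 + 12*(-28)*(3*I*√3))) = 1/(3097 + (1129 - 1008*I*√3)) = 1/(4226 - 1008*I*√3)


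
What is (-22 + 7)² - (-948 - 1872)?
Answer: 3045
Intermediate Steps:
(-22 + 7)² - (-948 - 1872) = (-15)² - 1*(-2820) = 225 + 2820 = 3045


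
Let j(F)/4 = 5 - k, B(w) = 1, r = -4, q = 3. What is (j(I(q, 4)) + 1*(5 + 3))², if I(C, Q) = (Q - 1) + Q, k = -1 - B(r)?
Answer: 1296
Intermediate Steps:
k = -2 (k = -1 - 1*1 = -1 - 1 = -2)
I(C, Q) = -1 + 2*Q (I(C, Q) = (-1 + Q) + Q = -1 + 2*Q)
j(F) = 28 (j(F) = 4*(5 - 1*(-2)) = 4*(5 + 2) = 4*7 = 28)
(j(I(q, 4)) + 1*(5 + 3))² = (28 + 1*(5 + 3))² = (28 + 1*8)² = (28 + 8)² = 36² = 1296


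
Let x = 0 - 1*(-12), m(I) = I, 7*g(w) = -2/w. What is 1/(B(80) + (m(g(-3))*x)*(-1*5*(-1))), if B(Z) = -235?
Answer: -7/1605 ≈ -0.0043614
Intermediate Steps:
g(w) = -2/(7*w) (g(w) = (-2/w)/7 = -2/(7*w))
x = 12 (x = 0 + 12 = 12)
1/(B(80) + (m(g(-3))*x)*(-1*5*(-1))) = 1/(-235 + (-2/7/(-3)*12)*(-1*5*(-1))) = 1/(-235 + (-2/7*(-⅓)*12)*(-5*(-1))) = 1/(-235 + ((2/21)*12)*5) = 1/(-235 + (8/7)*5) = 1/(-235 + 40/7) = 1/(-1605/7) = -7/1605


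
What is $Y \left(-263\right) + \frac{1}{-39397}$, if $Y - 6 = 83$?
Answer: $- \frac{922165580}{39397} \approx -23407.0$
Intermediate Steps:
$Y = 89$ ($Y = 6 + 83 = 89$)
$Y \left(-263\right) + \frac{1}{-39397} = 89 \left(-263\right) + \frac{1}{-39397} = -23407 - \frac{1}{39397} = - \frac{922165580}{39397}$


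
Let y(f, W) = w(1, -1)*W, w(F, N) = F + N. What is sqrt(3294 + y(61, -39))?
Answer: 3*sqrt(366) ≈ 57.393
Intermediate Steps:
y(f, W) = 0 (y(f, W) = (1 - 1)*W = 0*W = 0)
sqrt(3294 + y(61, -39)) = sqrt(3294 + 0) = sqrt(3294) = 3*sqrt(366)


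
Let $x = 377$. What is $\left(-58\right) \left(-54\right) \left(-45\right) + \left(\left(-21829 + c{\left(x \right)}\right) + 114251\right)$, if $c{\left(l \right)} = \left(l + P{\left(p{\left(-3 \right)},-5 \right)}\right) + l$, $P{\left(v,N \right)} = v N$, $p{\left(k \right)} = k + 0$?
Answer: $-47749$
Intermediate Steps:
$p{\left(k \right)} = k$
$P{\left(v,N \right)} = N v$
$c{\left(l \right)} = 15 + 2 l$ ($c{\left(l \right)} = \left(l - -15\right) + l = \left(l + 15\right) + l = \left(15 + l\right) + l = 15 + 2 l$)
$\left(-58\right) \left(-54\right) \left(-45\right) + \left(\left(-21829 + c{\left(x \right)}\right) + 114251\right) = \left(-58\right) \left(-54\right) \left(-45\right) + \left(\left(-21829 + \left(15 + 2 \cdot 377\right)\right) + 114251\right) = 3132 \left(-45\right) + \left(\left(-21829 + \left(15 + 754\right)\right) + 114251\right) = -140940 + \left(\left(-21829 + 769\right) + 114251\right) = -140940 + \left(-21060 + 114251\right) = -140940 + 93191 = -47749$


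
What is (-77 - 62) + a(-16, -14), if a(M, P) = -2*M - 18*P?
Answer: 145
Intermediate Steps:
a(M, P) = -18*P - 2*M
(-77 - 62) + a(-16, -14) = (-77 - 62) + (-18*(-14) - 2*(-16)) = -139 + (252 + 32) = -139 + 284 = 145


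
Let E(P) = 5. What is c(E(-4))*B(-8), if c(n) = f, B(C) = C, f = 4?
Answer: -32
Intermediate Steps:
c(n) = 4
c(E(-4))*B(-8) = 4*(-8) = -32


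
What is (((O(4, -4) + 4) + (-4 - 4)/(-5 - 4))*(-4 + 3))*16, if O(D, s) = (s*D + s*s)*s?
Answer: -704/9 ≈ -78.222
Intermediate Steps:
O(D, s) = s*(s² + D*s) (O(D, s) = (D*s + s²)*s = (s² + D*s)*s = s*(s² + D*s))
(((O(4, -4) + 4) + (-4 - 4)/(-5 - 4))*(-4 + 3))*16 = ((((-4)²*(4 - 4) + 4) + (-4 - 4)/(-5 - 4))*(-4 + 3))*16 = (((16*0 + 4) - 8/(-9))*(-1))*16 = (((0 + 4) - 8*(-⅑))*(-1))*16 = ((4 + 8/9)*(-1))*16 = ((44/9)*(-1))*16 = -44/9*16 = -704/9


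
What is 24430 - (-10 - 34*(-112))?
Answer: 20632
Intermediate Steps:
24430 - (-10 - 34*(-112)) = 24430 - (-10 + 3808) = 24430 - 1*3798 = 24430 - 3798 = 20632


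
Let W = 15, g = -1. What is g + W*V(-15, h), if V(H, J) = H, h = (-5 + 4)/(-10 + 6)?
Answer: -226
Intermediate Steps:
h = ¼ (h = -1/(-4) = -1*(-¼) = ¼ ≈ 0.25000)
g + W*V(-15, h) = -1 + 15*(-15) = -1 - 225 = -226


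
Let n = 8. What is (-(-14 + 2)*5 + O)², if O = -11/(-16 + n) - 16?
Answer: 131769/64 ≈ 2058.9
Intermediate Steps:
O = -117/8 (O = -11/(-16 + 8) - 16 = -11/(-8) - 16 = -⅛*(-11) - 16 = 11/8 - 16 = -117/8 ≈ -14.625)
(-(-14 + 2)*5 + O)² = (-(-14 + 2)*5 - 117/8)² = (-(-12)*5 - 117/8)² = (-1*(-60) - 117/8)² = (60 - 117/8)² = (363/8)² = 131769/64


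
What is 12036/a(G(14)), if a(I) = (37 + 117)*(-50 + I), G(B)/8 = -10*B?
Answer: -1003/15015 ≈ -0.066800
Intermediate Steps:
G(B) = -80*B (G(B) = 8*(-10*B) = -80*B)
a(I) = -7700 + 154*I (a(I) = 154*(-50 + I) = -7700 + 154*I)
12036/a(G(14)) = 12036/(-7700 + 154*(-80*14)) = 12036/(-7700 + 154*(-1120)) = 12036/(-7700 - 172480) = 12036/(-180180) = 12036*(-1/180180) = -1003/15015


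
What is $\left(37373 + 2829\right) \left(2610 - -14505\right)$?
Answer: $688057230$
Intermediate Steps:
$\left(37373 + 2829\right) \left(2610 - -14505\right) = 40202 \left(2610 + 14505\right) = 40202 \cdot 17115 = 688057230$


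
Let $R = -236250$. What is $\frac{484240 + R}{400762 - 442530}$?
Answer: $- \frac{123995}{20884} \approx -5.9373$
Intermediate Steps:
$\frac{484240 + R}{400762 - 442530} = \frac{484240 - 236250}{400762 - 442530} = \frac{247990}{-41768} = 247990 \left(- \frac{1}{41768}\right) = - \frac{123995}{20884}$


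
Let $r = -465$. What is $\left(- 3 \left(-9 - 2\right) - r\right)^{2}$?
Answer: $248004$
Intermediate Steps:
$\left(- 3 \left(-9 - 2\right) - r\right)^{2} = \left(- 3 \left(-9 - 2\right) - -465\right)^{2} = \left(\left(-3\right) \left(-11\right) + 465\right)^{2} = \left(33 + 465\right)^{2} = 498^{2} = 248004$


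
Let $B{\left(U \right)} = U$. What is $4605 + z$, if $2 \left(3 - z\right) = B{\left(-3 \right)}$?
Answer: $\frac{9219}{2} \approx 4609.5$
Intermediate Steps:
$z = \frac{9}{2}$ ($z = 3 - - \frac{3}{2} = 3 + \frac{3}{2} = \frac{9}{2} \approx 4.5$)
$4605 + z = 4605 + \frac{9}{2} = \frac{9219}{2}$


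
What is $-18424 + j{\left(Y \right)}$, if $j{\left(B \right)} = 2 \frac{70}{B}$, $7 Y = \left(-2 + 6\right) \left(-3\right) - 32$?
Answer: $- \frac{202909}{11} \approx -18446.0$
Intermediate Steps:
$Y = - \frac{44}{7}$ ($Y = \frac{\left(-2 + 6\right) \left(-3\right) - 32}{7} = \frac{4 \left(-3\right) - 32}{7} = \frac{-12 - 32}{7} = \frac{1}{7} \left(-44\right) = - \frac{44}{7} \approx -6.2857$)
$j{\left(B \right)} = \frac{140}{B}$
$-18424 + j{\left(Y \right)} = -18424 + \frac{140}{- \frac{44}{7}} = -18424 + 140 \left(- \frac{7}{44}\right) = -18424 - \frac{245}{11} = - \frac{202909}{11}$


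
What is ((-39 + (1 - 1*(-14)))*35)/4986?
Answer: -140/831 ≈ -0.16847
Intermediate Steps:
((-39 + (1 - 1*(-14)))*35)/4986 = ((-39 + (1 + 14))*35)*(1/4986) = ((-39 + 15)*35)*(1/4986) = -24*35*(1/4986) = -840*1/4986 = -140/831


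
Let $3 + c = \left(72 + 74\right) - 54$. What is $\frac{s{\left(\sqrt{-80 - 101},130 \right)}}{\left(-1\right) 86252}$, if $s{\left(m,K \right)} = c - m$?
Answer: $- \frac{89}{86252} + \frac{i \sqrt{181}}{86252} \approx -0.0010319 + 0.00015598 i$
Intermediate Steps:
$c = 89$ ($c = -3 + \left(\left(72 + 74\right) - 54\right) = -3 + \left(146 - 54\right) = -3 + 92 = 89$)
$s{\left(m,K \right)} = 89 - m$
$\frac{s{\left(\sqrt{-80 - 101},130 \right)}}{\left(-1\right) 86252} = \frac{89 - \sqrt{-80 - 101}}{\left(-1\right) 86252} = \frac{89 - \sqrt{-181}}{-86252} = \left(89 - i \sqrt{181}\right) \left(- \frac{1}{86252}\right) = - \frac{89}{86252} + \frac{i \sqrt{181}}{86252}$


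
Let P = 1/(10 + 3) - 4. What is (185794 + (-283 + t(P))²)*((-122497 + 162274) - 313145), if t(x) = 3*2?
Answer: -71765387464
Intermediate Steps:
P = -51/13 (P = 1/13 - 4 = -51/13 ≈ -3.9231)
t(x) = 6
(185794 + (-283 + t(P))²)*((-122497 + 162274) - 313145) = (185794 + (-283 + 6)²)*((-122497 + 162274) - 313145) = (185794 + (-277)²)*(39777 - 313145) = (185794 + 76729)*(-273368) = 262523*(-273368) = -71765387464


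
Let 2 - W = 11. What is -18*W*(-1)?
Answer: -162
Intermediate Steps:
W = -9 (W = 2 - 1*11 = 2 - 11 = -9)
-18*W*(-1) = -18*(-9)*(-1) = 162*(-1) = -162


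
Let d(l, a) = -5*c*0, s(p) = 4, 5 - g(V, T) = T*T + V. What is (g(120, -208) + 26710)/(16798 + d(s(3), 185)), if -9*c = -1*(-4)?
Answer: -16669/16798 ≈ -0.99232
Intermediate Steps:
c = -4/9 (c = -(-1)*(-4)/9 = -⅑*4 = -4/9 ≈ -0.44444)
g(V, T) = 5 - V - T² (g(V, T) = 5 - (T*T + V) = 5 - (T² + V) = 5 - (V + T²) = 5 + (-V - T²) = 5 - V - T²)
d(l, a) = 0 (d(l, a) = -5*(-4/9)*0 = (20/9)*0 = 0)
(g(120, -208) + 26710)/(16798 + d(s(3), 185)) = ((5 - 1*120 - 1*(-208)²) + 26710)/(16798 + 0) = ((5 - 120 - 1*43264) + 26710)/16798 = ((5 - 120 - 43264) + 26710)*(1/16798) = (-43379 + 26710)*(1/16798) = -16669*1/16798 = -16669/16798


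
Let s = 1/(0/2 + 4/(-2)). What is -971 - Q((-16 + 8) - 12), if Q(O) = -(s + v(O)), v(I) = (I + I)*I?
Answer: -343/2 ≈ -171.50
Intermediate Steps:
s = -½ (s = 1/(0*(½) + 4*(-½)) = 1/(0 - 2) = 1/(-2) = -½ ≈ -0.50000)
v(I) = 2*I² (v(I) = (2*I)*I = 2*I²)
Q(O) = ½ - 2*O² (Q(O) = -(-½ + 2*O²) = ½ - 2*O²)
-971 - Q((-16 + 8) - 12) = -971 - (½ - 2*((-16 + 8) - 12)²) = -971 - (½ - 2*(-8 - 12)²) = -971 - (½ - 2*(-20)²) = -971 - (½ - 2*400) = -971 - (½ - 800) = -971 - 1*(-1599/2) = -971 + 1599/2 = -343/2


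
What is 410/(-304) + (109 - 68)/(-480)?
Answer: -13079/9120 ≈ -1.4341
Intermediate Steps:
410/(-304) + (109 - 68)/(-480) = 410*(-1/304) + 41*(-1/480) = -205/152 - 41/480 = -13079/9120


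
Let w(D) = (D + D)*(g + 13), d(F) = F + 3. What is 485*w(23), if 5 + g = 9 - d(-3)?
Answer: 379270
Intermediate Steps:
d(F) = 3 + F
g = 4 (g = -5 + (9 - (3 - 3)) = -5 + (9 - 1*0) = -5 + (9 + 0) = -5 + 9 = 4)
w(D) = 34*D (w(D) = (D + D)*(4 + 13) = (2*D)*17 = 34*D)
485*w(23) = 485*(34*23) = 485*782 = 379270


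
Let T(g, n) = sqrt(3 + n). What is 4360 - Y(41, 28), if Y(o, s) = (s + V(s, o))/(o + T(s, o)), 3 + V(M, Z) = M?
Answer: 7135147/1637 + 106*sqrt(11)/1637 ≈ 4358.9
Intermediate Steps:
V(M, Z) = -3 + M
Y(o, s) = (-3 + 2*s)/(o + sqrt(3 + o)) (Y(o, s) = (s + (-3 + s))/(o + sqrt(3 + o)) = (-3 + 2*s)/(o + sqrt(3 + o)))
4360 - Y(41, 28) = 4360 - (-3 + 2*28)/(41 + sqrt(3 + 41)) = 4360 - (-3 + 56)/(41 + sqrt(44)) = 4360 - 53/(41 + 2*sqrt(11))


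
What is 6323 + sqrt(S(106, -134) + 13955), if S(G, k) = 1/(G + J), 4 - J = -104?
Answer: 6323 + 3*sqrt(71009266)/214 ≈ 6441.1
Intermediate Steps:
J = 108 (J = 4 - 1*(-104) = 4 + 104 = 108)
S(G, k) = 1/(108 + G) (S(G, k) = 1/(G + 108) = 1/(108 + G))
6323 + sqrt(S(106, -134) + 13955) = 6323 + sqrt(1/(108 + 106) + 13955) = 6323 + sqrt(1/214 + 13955) = 6323 + sqrt(2986371/214) = 6323 + 3*sqrt(71009266)/214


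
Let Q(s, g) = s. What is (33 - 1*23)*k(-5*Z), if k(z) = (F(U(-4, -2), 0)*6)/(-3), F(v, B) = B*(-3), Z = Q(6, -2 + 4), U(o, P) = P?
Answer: 0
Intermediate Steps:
Z = 6
F(v, B) = -3*B
k(z) = 0 (k(z) = (-3*0*6)/(-3) = (0*6)*(-⅓) = 0*(-⅓) = 0)
(33 - 1*23)*k(-5*Z) = (33 - 1*23)*0 = (33 - 23)*0 = 10*0 = 0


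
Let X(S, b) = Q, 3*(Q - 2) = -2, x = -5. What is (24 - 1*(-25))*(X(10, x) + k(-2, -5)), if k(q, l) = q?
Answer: -98/3 ≈ -32.667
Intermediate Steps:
Q = 4/3 (Q = 2 + (⅓)*(-2) = 2 - ⅔ = 4/3 ≈ 1.3333)
X(S, b) = 4/3
(24 - 1*(-25))*(X(10, x) + k(-2, -5)) = (24 - 1*(-25))*(4/3 - 2) = (24 + 25)*(-⅔) = 49*(-⅔) = -98/3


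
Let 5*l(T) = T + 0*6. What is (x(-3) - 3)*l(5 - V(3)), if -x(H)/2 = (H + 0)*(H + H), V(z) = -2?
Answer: -273/5 ≈ -54.600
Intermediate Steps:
x(H) = -4*H² (x(H) = -2*(H + 0)*(H + H) = -2*H*2*H = -4*H²)
l(T) = T/5 (l(T) = (T + 0*6)/5 = (T + 0)/5 = T/5)
(x(-3) - 3)*l(5 - V(3)) = (-4*(-3)² - 3)*((5 - 1*(-2))/5) = (-4*9 - 3)*((5 + 2)/5) = (-36 - 3)*((⅕)*7) = -39*7/5 = -273/5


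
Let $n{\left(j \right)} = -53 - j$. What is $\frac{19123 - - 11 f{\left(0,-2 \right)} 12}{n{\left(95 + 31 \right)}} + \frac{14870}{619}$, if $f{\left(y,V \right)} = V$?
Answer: $- \frac{9011991}{110801} \approx -81.335$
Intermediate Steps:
$\frac{19123 - - 11 f{\left(0,-2 \right)} 12}{n{\left(95 + 31 \right)}} + \frac{14870}{619} = \frac{19123 - \left(-11\right) \left(-2\right) 12}{-53 - \left(95 + 31\right)} + \frac{14870}{619} = \frac{19123 - 22 \cdot 12}{-53 - 126} + 14870 \cdot \frac{1}{619} = \frac{19123 - 264}{-53 - 126} + \frac{14870}{619} = \frac{19123 - 264}{-179} + \frac{14870}{619} = 18859 \left(- \frac{1}{179}\right) + \frac{14870}{619} = - \frac{18859}{179} + \frac{14870}{619} = - \frac{9011991}{110801}$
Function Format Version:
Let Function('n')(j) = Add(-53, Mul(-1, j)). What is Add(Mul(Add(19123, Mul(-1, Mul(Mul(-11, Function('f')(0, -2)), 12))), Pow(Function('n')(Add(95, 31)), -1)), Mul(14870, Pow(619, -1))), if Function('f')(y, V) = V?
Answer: Rational(-9011991, 110801) ≈ -81.335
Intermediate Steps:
Add(Mul(Add(19123, Mul(-1, Mul(Mul(-11, Function('f')(0, -2)), 12))), Pow(Function('n')(Add(95, 31)), -1)), Mul(14870, Pow(619, -1))) = Add(Mul(Add(19123, Mul(-1, Mul(Mul(-11, -2), 12))), Pow(Add(-53, Mul(-1, Add(95, 31))), -1)), Mul(14870, Pow(619, -1))) = Add(Mul(Add(19123, Mul(-1, Mul(22, 12))), Pow(Add(-53, Mul(-1, 126)), -1)), Mul(14870, Rational(1, 619))) = Add(Mul(Add(19123, Mul(-1, 264)), Pow(Add(-53, -126), -1)), Rational(14870, 619)) = Add(Mul(Add(19123, -264), Pow(-179, -1)), Rational(14870, 619)) = Add(Mul(18859, Rational(-1, 179)), Rational(14870, 619)) = Add(Rational(-18859, 179), Rational(14870, 619)) = Rational(-9011991, 110801)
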